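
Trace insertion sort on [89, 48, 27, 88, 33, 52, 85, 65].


Initial: [89, 48, 27, 88, 33, 52, 85, 65]
Insert 48: [48, 89, 27, 88, 33, 52, 85, 65]
Insert 27: [27, 48, 89, 88, 33, 52, 85, 65]
Insert 88: [27, 48, 88, 89, 33, 52, 85, 65]
Insert 33: [27, 33, 48, 88, 89, 52, 85, 65]
Insert 52: [27, 33, 48, 52, 88, 89, 85, 65]
Insert 85: [27, 33, 48, 52, 85, 88, 89, 65]
Insert 65: [27, 33, 48, 52, 65, 85, 88, 89]

Sorted: [27, 33, 48, 52, 65, 85, 88, 89]


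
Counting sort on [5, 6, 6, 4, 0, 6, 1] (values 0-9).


Input: [5, 6, 6, 4, 0, 6, 1]
Counts: [1, 1, 0, 0, 1, 1, 3, 0, 0, 0]

Sorted: [0, 1, 4, 5, 6, 6, 6]


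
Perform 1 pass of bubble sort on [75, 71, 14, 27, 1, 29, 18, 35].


Initial: [75, 71, 14, 27, 1, 29, 18, 35]
Pass 1: [71, 14, 27, 1, 29, 18, 35, 75] (7 swaps)

After 1 pass: [71, 14, 27, 1, 29, 18, 35, 75]


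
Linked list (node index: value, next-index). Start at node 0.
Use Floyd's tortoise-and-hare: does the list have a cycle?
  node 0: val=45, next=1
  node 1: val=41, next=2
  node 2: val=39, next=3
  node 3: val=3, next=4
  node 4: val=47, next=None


Floyd's tortoise (slow, +1) and hare (fast, +2):
  init: slow=0, fast=0
  step 1: slow=1, fast=2
  step 2: slow=2, fast=4
  step 3: fast -> None, no cycle

Cycle: no


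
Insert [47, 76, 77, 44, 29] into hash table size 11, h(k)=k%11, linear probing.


Insert 47: h=3 -> slot 3
Insert 76: h=10 -> slot 10
Insert 77: h=0 -> slot 0
Insert 44: h=0, 1 probes -> slot 1
Insert 29: h=7 -> slot 7

Table: [77, 44, None, 47, None, None, None, 29, None, None, 76]


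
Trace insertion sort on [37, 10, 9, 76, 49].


Initial: [37, 10, 9, 76, 49]
Insert 10: [10, 37, 9, 76, 49]
Insert 9: [9, 10, 37, 76, 49]
Insert 76: [9, 10, 37, 76, 49]
Insert 49: [9, 10, 37, 49, 76]

Sorted: [9, 10, 37, 49, 76]


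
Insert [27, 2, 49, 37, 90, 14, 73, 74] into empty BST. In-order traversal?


Insert 27: root
Insert 2: L from 27
Insert 49: R from 27
Insert 37: R from 27 -> L from 49
Insert 90: R from 27 -> R from 49
Insert 14: L from 27 -> R from 2
Insert 73: R from 27 -> R from 49 -> L from 90
Insert 74: R from 27 -> R from 49 -> L from 90 -> R from 73

In-order: [2, 14, 27, 37, 49, 73, 74, 90]


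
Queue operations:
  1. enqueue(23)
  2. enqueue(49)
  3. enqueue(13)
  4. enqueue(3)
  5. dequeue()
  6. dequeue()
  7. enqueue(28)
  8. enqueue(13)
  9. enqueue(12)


enqueue(23) -> [23]
enqueue(49) -> [23, 49]
enqueue(13) -> [23, 49, 13]
enqueue(3) -> [23, 49, 13, 3]
dequeue()->23, [49, 13, 3]
dequeue()->49, [13, 3]
enqueue(28) -> [13, 3, 28]
enqueue(13) -> [13, 3, 28, 13]
enqueue(12) -> [13, 3, 28, 13, 12]

Final queue: [13, 3, 28, 13, 12]


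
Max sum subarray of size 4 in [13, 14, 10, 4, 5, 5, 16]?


[0:4]: 41
[1:5]: 33
[2:6]: 24
[3:7]: 30

Max: 41 at [0:4]


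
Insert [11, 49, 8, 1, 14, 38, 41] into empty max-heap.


Insert 11: [11]
Insert 49: [49, 11]
Insert 8: [49, 11, 8]
Insert 1: [49, 11, 8, 1]
Insert 14: [49, 14, 8, 1, 11]
Insert 38: [49, 14, 38, 1, 11, 8]
Insert 41: [49, 14, 41, 1, 11, 8, 38]

Final heap: [49, 14, 41, 1, 11, 8, 38]


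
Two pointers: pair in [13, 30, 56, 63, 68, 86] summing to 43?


lo=0(13)+hi=5(86)=99
lo=0(13)+hi=4(68)=81
lo=0(13)+hi=3(63)=76
lo=0(13)+hi=2(56)=69
lo=0(13)+hi=1(30)=43

Yes: 13+30=43


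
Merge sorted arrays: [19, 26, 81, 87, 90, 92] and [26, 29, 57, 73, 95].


Take 19 from A
Take 26 from A
Take 26 from B
Take 29 from B
Take 57 from B
Take 73 from B
Take 81 from A
Take 87 from A
Take 90 from A
Take 92 from A

Merged: [19, 26, 26, 29, 57, 73, 81, 87, 90, 92, 95]


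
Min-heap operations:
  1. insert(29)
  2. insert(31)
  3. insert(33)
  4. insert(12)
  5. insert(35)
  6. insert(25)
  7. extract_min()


insert(29) -> [29]
insert(31) -> [29, 31]
insert(33) -> [29, 31, 33]
insert(12) -> [12, 29, 33, 31]
insert(35) -> [12, 29, 33, 31, 35]
insert(25) -> [12, 29, 25, 31, 35, 33]
extract_min()->12, [25, 29, 33, 31, 35]

Final heap: [25, 29, 33, 31, 35]


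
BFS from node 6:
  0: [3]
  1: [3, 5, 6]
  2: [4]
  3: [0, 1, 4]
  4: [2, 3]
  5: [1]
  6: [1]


Visit 6, enqueue [1]
Visit 1, enqueue [3, 5]
Visit 3, enqueue [0, 4]
Visit 5, enqueue []
Visit 0, enqueue []
Visit 4, enqueue [2]
Visit 2, enqueue []

BFS order: [6, 1, 3, 5, 0, 4, 2]


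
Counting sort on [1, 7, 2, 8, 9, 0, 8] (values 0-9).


Input: [1, 7, 2, 8, 9, 0, 8]
Counts: [1, 1, 1, 0, 0, 0, 0, 1, 2, 1]

Sorted: [0, 1, 2, 7, 8, 8, 9]


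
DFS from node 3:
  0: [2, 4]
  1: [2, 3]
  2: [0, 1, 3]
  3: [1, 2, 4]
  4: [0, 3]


Visit 3, push [4, 2, 1]
Visit 1, push [2]
Visit 2, push [0]
Visit 0, push [4]
Visit 4, push []

DFS order: [3, 1, 2, 0, 4]


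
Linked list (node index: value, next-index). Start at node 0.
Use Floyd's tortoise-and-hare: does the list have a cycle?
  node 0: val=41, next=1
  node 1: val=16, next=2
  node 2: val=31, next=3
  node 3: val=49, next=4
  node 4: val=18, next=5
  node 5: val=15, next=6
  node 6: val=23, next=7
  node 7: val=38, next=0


Floyd's tortoise (slow, +1) and hare (fast, +2):
  init: slow=0, fast=0
  step 1: slow=1, fast=2
  step 2: slow=2, fast=4
  step 3: slow=3, fast=6
  step 4: slow=4, fast=0
  step 5: slow=5, fast=2
  step 6: slow=6, fast=4
  step 7: slow=7, fast=6
  step 8: slow=0, fast=0
  slow == fast at node 0: cycle detected

Cycle: yes


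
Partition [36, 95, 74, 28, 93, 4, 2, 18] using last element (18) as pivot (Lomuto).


Pivot: 18
  4 <= 18: swap -> [4, 95, 74, 28, 93, 36, 2, 18]
  2 <= 18: swap -> [4, 2, 74, 28, 93, 36, 95, 18]
Place pivot at 2: [4, 2, 18, 28, 93, 36, 95, 74]

Partitioned: [4, 2, 18, 28, 93, 36, 95, 74]


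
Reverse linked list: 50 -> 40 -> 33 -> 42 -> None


Step 1: curr=50, set curr.next=prev(None) | reversed so far: 50
Step 2: curr=40, set curr.next=prev(50) | reversed so far: 40 -> 50
Step 3: curr=33, set curr.next=prev(40) | reversed so far: 33 -> 40 -> 50
Step 4: curr=42, set curr.next=prev(33) | reversed so far: 42 -> 33 -> 40 -> 50

42 -> 33 -> 40 -> 50 -> None


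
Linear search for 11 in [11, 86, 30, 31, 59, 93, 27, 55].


i=0: 11==11 found!

Found at 0, 1 comps


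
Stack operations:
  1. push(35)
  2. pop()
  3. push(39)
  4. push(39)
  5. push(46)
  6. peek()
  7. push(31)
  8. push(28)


push(35) -> [35]
pop()->35, []
push(39) -> [39]
push(39) -> [39, 39]
push(46) -> [39, 39, 46]
peek()->46
push(31) -> [39, 39, 46, 31]
push(28) -> [39, 39, 46, 31, 28]

Final stack: [39, 39, 46, 31, 28]


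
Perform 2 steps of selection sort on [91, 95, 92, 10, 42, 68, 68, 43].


Initial: [91, 95, 92, 10, 42, 68, 68, 43]
Step 1: min=10 at 3
  Swap: [10, 95, 92, 91, 42, 68, 68, 43]
Step 2: min=42 at 4
  Swap: [10, 42, 92, 91, 95, 68, 68, 43]

After 2 steps: [10, 42, 92, 91, 95, 68, 68, 43]


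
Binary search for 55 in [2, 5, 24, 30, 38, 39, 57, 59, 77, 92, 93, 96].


Step 1: lo=0, hi=11, mid=5, val=39
Step 2: lo=6, hi=11, mid=8, val=77
Step 3: lo=6, hi=7, mid=6, val=57

Not found


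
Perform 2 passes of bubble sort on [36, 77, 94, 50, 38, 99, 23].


Initial: [36, 77, 94, 50, 38, 99, 23]
Pass 1: [36, 77, 50, 38, 94, 23, 99] (3 swaps)
Pass 2: [36, 50, 38, 77, 23, 94, 99] (3 swaps)

After 2 passes: [36, 50, 38, 77, 23, 94, 99]


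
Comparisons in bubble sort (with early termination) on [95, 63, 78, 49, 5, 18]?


Algorithm: bubble sort (with early termination)
Input: [95, 63, 78, 49, 5, 18]
Sorted: [5, 18, 49, 63, 78, 95]

15


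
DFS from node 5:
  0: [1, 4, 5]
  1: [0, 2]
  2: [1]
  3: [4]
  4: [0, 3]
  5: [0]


Visit 5, push [0]
Visit 0, push [4, 1]
Visit 1, push [2]
Visit 2, push []
Visit 4, push [3]
Visit 3, push []

DFS order: [5, 0, 1, 2, 4, 3]


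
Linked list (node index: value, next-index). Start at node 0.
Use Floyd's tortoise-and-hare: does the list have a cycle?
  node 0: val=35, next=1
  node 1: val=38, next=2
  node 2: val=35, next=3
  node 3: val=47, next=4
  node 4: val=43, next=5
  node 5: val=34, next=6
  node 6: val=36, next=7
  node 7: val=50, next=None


Floyd's tortoise (slow, +1) and hare (fast, +2):
  init: slow=0, fast=0
  step 1: slow=1, fast=2
  step 2: slow=2, fast=4
  step 3: slow=3, fast=6
  step 4: fast 6->7->None, no cycle

Cycle: no


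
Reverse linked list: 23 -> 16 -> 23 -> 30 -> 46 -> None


Step 1: curr=23, set curr.next=prev(None) | reversed so far: 23
Step 2: curr=16, set curr.next=prev(23) | reversed so far: 16 -> 23
Step 3: curr=23, set curr.next=prev(16) | reversed so far: 23 -> 16 -> 23
Step 4: curr=30, set curr.next=prev(23) | reversed so far: 30 -> 23 -> 16 -> 23
Step 5: curr=46, set curr.next=prev(30) | reversed so far: 46 -> 30 -> 23 -> 16 -> 23

46 -> 30 -> 23 -> 16 -> 23 -> None


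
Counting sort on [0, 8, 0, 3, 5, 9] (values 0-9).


Input: [0, 8, 0, 3, 5, 9]
Counts: [2, 0, 0, 1, 0, 1, 0, 0, 1, 1]

Sorted: [0, 0, 3, 5, 8, 9]


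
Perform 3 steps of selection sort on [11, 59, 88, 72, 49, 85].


Initial: [11, 59, 88, 72, 49, 85]
Step 1: min=11 at 0
  Swap: [11, 59, 88, 72, 49, 85]
Step 2: min=49 at 4
  Swap: [11, 49, 88, 72, 59, 85]
Step 3: min=59 at 4
  Swap: [11, 49, 59, 72, 88, 85]

After 3 steps: [11, 49, 59, 72, 88, 85]


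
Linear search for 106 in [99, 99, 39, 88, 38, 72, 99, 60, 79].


i=0: 99!=106
i=1: 99!=106
i=2: 39!=106
i=3: 88!=106
i=4: 38!=106
i=5: 72!=106
i=6: 99!=106
i=7: 60!=106
i=8: 79!=106

Not found, 9 comps


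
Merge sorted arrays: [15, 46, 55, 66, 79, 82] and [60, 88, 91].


Take 15 from A
Take 46 from A
Take 55 from A
Take 60 from B
Take 66 from A
Take 79 from A
Take 82 from A

Merged: [15, 46, 55, 60, 66, 79, 82, 88, 91]


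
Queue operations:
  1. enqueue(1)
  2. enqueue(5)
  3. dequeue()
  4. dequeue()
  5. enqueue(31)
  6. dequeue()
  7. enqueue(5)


enqueue(1) -> [1]
enqueue(5) -> [1, 5]
dequeue()->1, [5]
dequeue()->5, []
enqueue(31) -> [31]
dequeue()->31, []
enqueue(5) -> [5]

Final queue: [5]


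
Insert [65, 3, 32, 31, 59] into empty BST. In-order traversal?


Insert 65: root
Insert 3: L from 65
Insert 32: L from 65 -> R from 3
Insert 31: L from 65 -> R from 3 -> L from 32
Insert 59: L from 65 -> R from 3 -> R from 32

In-order: [3, 31, 32, 59, 65]


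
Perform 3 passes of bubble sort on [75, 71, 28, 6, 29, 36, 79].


Initial: [75, 71, 28, 6, 29, 36, 79]
Pass 1: [71, 28, 6, 29, 36, 75, 79] (5 swaps)
Pass 2: [28, 6, 29, 36, 71, 75, 79] (4 swaps)
Pass 3: [6, 28, 29, 36, 71, 75, 79] (1 swaps)

After 3 passes: [6, 28, 29, 36, 71, 75, 79]


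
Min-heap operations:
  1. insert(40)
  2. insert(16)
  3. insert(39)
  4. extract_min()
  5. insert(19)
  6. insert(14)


insert(40) -> [40]
insert(16) -> [16, 40]
insert(39) -> [16, 40, 39]
extract_min()->16, [39, 40]
insert(19) -> [19, 40, 39]
insert(14) -> [14, 19, 39, 40]

Final heap: [14, 19, 39, 40]


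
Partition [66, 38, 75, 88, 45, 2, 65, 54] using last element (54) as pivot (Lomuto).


Pivot: 54
  38 <= 54: swap -> [38, 66, 75, 88, 45, 2, 65, 54]
  45 <= 54: swap -> [38, 45, 75, 88, 66, 2, 65, 54]
  2 <= 54: swap -> [38, 45, 2, 88, 66, 75, 65, 54]
Place pivot at 3: [38, 45, 2, 54, 66, 75, 65, 88]

Partitioned: [38, 45, 2, 54, 66, 75, 65, 88]


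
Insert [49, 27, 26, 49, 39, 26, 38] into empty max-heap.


Insert 49: [49]
Insert 27: [49, 27]
Insert 26: [49, 27, 26]
Insert 49: [49, 49, 26, 27]
Insert 39: [49, 49, 26, 27, 39]
Insert 26: [49, 49, 26, 27, 39, 26]
Insert 38: [49, 49, 38, 27, 39, 26, 26]

Final heap: [49, 49, 38, 27, 39, 26, 26]


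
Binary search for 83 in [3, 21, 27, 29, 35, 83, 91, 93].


Step 1: lo=0, hi=7, mid=3, val=29
Step 2: lo=4, hi=7, mid=5, val=83

Found at index 5


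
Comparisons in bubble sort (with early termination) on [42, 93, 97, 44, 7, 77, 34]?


Algorithm: bubble sort (with early termination)
Input: [42, 93, 97, 44, 7, 77, 34]
Sorted: [7, 34, 42, 44, 77, 93, 97]

21


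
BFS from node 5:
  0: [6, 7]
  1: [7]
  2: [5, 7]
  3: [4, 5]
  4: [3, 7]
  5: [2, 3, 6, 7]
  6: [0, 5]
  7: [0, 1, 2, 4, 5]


Visit 5, enqueue [2, 3, 6, 7]
Visit 2, enqueue []
Visit 3, enqueue [4]
Visit 6, enqueue [0]
Visit 7, enqueue [1]
Visit 4, enqueue []
Visit 0, enqueue []
Visit 1, enqueue []

BFS order: [5, 2, 3, 6, 7, 4, 0, 1]


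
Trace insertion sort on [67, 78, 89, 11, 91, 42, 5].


Initial: [67, 78, 89, 11, 91, 42, 5]
Insert 78: [67, 78, 89, 11, 91, 42, 5]
Insert 89: [67, 78, 89, 11, 91, 42, 5]
Insert 11: [11, 67, 78, 89, 91, 42, 5]
Insert 91: [11, 67, 78, 89, 91, 42, 5]
Insert 42: [11, 42, 67, 78, 89, 91, 5]
Insert 5: [5, 11, 42, 67, 78, 89, 91]

Sorted: [5, 11, 42, 67, 78, 89, 91]


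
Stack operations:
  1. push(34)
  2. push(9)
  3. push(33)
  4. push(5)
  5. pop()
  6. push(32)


push(34) -> [34]
push(9) -> [34, 9]
push(33) -> [34, 9, 33]
push(5) -> [34, 9, 33, 5]
pop()->5, [34, 9, 33]
push(32) -> [34, 9, 33, 32]

Final stack: [34, 9, 33, 32]


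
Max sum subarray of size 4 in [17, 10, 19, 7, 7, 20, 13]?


[0:4]: 53
[1:5]: 43
[2:6]: 53
[3:7]: 47

Max: 53 at [0:4]


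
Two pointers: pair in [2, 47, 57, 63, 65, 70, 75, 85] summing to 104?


lo=0(2)+hi=7(85)=87
lo=1(47)+hi=7(85)=132
lo=1(47)+hi=6(75)=122
lo=1(47)+hi=5(70)=117
lo=1(47)+hi=4(65)=112
lo=1(47)+hi=3(63)=110
lo=1(47)+hi=2(57)=104

Yes: 47+57=104


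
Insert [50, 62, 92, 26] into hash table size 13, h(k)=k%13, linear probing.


Insert 50: h=11 -> slot 11
Insert 62: h=10 -> slot 10
Insert 92: h=1 -> slot 1
Insert 26: h=0 -> slot 0

Table: [26, 92, None, None, None, None, None, None, None, None, 62, 50, None]


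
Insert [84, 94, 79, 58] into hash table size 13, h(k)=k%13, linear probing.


Insert 84: h=6 -> slot 6
Insert 94: h=3 -> slot 3
Insert 79: h=1 -> slot 1
Insert 58: h=6, 1 probes -> slot 7

Table: [None, 79, None, 94, None, None, 84, 58, None, None, None, None, None]


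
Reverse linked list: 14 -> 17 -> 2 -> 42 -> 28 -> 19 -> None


Step 1: curr=14, set curr.next=prev(None) | reversed so far: 14
Step 2: curr=17, set curr.next=prev(14) | reversed so far: 17 -> 14
Step 3: curr=2, set curr.next=prev(17) | reversed so far: 2 -> 17 -> 14
Step 4: curr=42, set curr.next=prev(2) | reversed so far: 42 -> 2 -> 17 -> 14
Step 5: curr=28, set curr.next=prev(42) | reversed so far: 28 -> 42 -> 2 -> 17 -> 14
Step 6: curr=19, set curr.next=prev(28) | reversed so far: 19 -> 28 -> 42 -> 2 -> 17 -> 14

19 -> 28 -> 42 -> 2 -> 17 -> 14 -> None


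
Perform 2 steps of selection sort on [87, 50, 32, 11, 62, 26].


Initial: [87, 50, 32, 11, 62, 26]
Step 1: min=11 at 3
  Swap: [11, 50, 32, 87, 62, 26]
Step 2: min=26 at 5
  Swap: [11, 26, 32, 87, 62, 50]

After 2 steps: [11, 26, 32, 87, 62, 50]


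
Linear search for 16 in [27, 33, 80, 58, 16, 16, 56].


i=0: 27!=16
i=1: 33!=16
i=2: 80!=16
i=3: 58!=16
i=4: 16==16 found!

Found at 4, 5 comps


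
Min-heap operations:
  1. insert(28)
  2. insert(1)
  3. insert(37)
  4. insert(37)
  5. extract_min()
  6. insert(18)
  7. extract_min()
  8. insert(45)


insert(28) -> [28]
insert(1) -> [1, 28]
insert(37) -> [1, 28, 37]
insert(37) -> [1, 28, 37, 37]
extract_min()->1, [28, 37, 37]
insert(18) -> [18, 28, 37, 37]
extract_min()->18, [28, 37, 37]
insert(45) -> [28, 37, 37, 45]

Final heap: [28, 37, 37, 45]


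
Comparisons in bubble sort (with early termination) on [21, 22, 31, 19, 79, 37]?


Algorithm: bubble sort (with early termination)
Input: [21, 22, 31, 19, 79, 37]
Sorted: [19, 21, 22, 31, 37, 79]

14


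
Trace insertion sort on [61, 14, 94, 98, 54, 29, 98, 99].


Initial: [61, 14, 94, 98, 54, 29, 98, 99]
Insert 14: [14, 61, 94, 98, 54, 29, 98, 99]
Insert 94: [14, 61, 94, 98, 54, 29, 98, 99]
Insert 98: [14, 61, 94, 98, 54, 29, 98, 99]
Insert 54: [14, 54, 61, 94, 98, 29, 98, 99]
Insert 29: [14, 29, 54, 61, 94, 98, 98, 99]
Insert 98: [14, 29, 54, 61, 94, 98, 98, 99]
Insert 99: [14, 29, 54, 61, 94, 98, 98, 99]

Sorted: [14, 29, 54, 61, 94, 98, 98, 99]


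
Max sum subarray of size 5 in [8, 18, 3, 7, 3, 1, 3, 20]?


[0:5]: 39
[1:6]: 32
[2:7]: 17
[3:8]: 34

Max: 39 at [0:5]


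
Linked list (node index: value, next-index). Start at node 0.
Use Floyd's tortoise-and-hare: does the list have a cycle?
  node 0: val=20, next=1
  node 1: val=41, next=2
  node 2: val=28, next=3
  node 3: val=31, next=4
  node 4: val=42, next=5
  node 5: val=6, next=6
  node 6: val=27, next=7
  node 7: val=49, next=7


Floyd's tortoise (slow, +1) and hare (fast, +2):
  init: slow=0, fast=0
  step 1: slow=1, fast=2
  step 2: slow=2, fast=4
  step 3: slow=3, fast=6
  step 4: slow=4, fast=7
  step 5: slow=5, fast=7
  step 6: slow=6, fast=7
  step 7: slow=7, fast=7
  slow == fast at node 7: cycle detected

Cycle: yes


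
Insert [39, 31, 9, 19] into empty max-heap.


Insert 39: [39]
Insert 31: [39, 31]
Insert 9: [39, 31, 9]
Insert 19: [39, 31, 9, 19]

Final heap: [39, 31, 9, 19]


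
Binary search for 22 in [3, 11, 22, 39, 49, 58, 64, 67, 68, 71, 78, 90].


Step 1: lo=0, hi=11, mid=5, val=58
Step 2: lo=0, hi=4, mid=2, val=22

Found at index 2


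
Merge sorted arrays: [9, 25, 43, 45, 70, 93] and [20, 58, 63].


Take 9 from A
Take 20 from B
Take 25 from A
Take 43 from A
Take 45 from A
Take 58 from B
Take 63 from B

Merged: [9, 20, 25, 43, 45, 58, 63, 70, 93]


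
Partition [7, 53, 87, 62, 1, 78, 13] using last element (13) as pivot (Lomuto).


Pivot: 13
  7 <= 13: advance i (no swap)
  1 <= 13: swap -> [7, 1, 87, 62, 53, 78, 13]
Place pivot at 2: [7, 1, 13, 62, 53, 78, 87]

Partitioned: [7, 1, 13, 62, 53, 78, 87]


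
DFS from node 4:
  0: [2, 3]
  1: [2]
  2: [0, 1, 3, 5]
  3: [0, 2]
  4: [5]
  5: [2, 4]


Visit 4, push [5]
Visit 5, push [2]
Visit 2, push [3, 1, 0]
Visit 0, push [3]
Visit 3, push []
Visit 1, push []

DFS order: [4, 5, 2, 0, 3, 1]


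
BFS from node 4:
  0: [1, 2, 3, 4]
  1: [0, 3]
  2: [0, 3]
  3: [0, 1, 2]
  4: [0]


Visit 4, enqueue [0]
Visit 0, enqueue [1, 2, 3]
Visit 1, enqueue []
Visit 2, enqueue []
Visit 3, enqueue []

BFS order: [4, 0, 1, 2, 3]


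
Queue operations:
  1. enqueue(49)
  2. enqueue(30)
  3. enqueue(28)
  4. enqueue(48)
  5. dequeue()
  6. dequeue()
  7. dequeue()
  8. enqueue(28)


enqueue(49) -> [49]
enqueue(30) -> [49, 30]
enqueue(28) -> [49, 30, 28]
enqueue(48) -> [49, 30, 28, 48]
dequeue()->49, [30, 28, 48]
dequeue()->30, [28, 48]
dequeue()->28, [48]
enqueue(28) -> [48, 28]

Final queue: [48, 28]


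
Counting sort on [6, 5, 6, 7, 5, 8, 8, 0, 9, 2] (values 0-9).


Input: [6, 5, 6, 7, 5, 8, 8, 0, 9, 2]
Counts: [1, 0, 1, 0, 0, 2, 2, 1, 2, 1]

Sorted: [0, 2, 5, 5, 6, 6, 7, 8, 8, 9]


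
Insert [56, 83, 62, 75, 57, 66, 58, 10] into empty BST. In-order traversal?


Insert 56: root
Insert 83: R from 56
Insert 62: R from 56 -> L from 83
Insert 75: R from 56 -> L from 83 -> R from 62
Insert 57: R from 56 -> L from 83 -> L from 62
Insert 66: R from 56 -> L from 83 -> R from 62 -> L from 75
Insert 58: R from 56 -> L from 83 -> L from 62 -> R from 57
Insert 10: L from 56

In-order: [10, 56, 57, 58, 62, 66, 75, 83]


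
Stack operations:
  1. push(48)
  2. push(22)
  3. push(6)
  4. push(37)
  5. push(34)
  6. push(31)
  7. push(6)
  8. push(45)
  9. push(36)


push(48) -> [48]
push(22) -> [48, 22]
push(6) -> [48, 22, 6]
push(37) -> [48, 22, 6, 37]
push(34) -> [48, 22, 6, 37, 34]
push(31) -> [48, 22, 6, 37, 34, 31]
push(6) -> [48, 22, 6, 37, 34, 31, 6]
push(45) -> [48, 22, 6, 37, 34, 31, 6, 45]
push(36) -> [48, 22, 6, 37, 34, 31, 6, 45, 36]

Final stack: [48, 22, 6, 37, 34, 31, 6, 45, 36]


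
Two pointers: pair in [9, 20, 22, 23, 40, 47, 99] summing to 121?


lo=0(9)+hi=6(99)=108
lo=1(20)+hi=6(99)=119
lo=2(22)+hi=6(99)=121

Yes: 22+99=121


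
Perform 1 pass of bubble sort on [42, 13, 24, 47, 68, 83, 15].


Initial: [42, 13, 24, 47, 68, 83, 15]
Pass 1: [13, 24, 42, 47, 68, 15, 83] (3 swaps)

After 1 pass: [13, 24, 42, 47, 68, 15, 83]


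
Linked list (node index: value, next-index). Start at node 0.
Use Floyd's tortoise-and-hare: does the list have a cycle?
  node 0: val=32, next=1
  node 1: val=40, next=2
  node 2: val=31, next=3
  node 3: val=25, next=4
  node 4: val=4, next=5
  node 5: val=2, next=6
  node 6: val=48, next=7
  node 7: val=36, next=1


Floyd's tortoise (slow, +1) and hare (fast, +2):
  init: slow=0, fast=0
  step 1: slow=1, fast=2
  step 2: slow=2, fast=4
  step 3: slow=3, fast=6
  step 4: slow=4, fast=1
  step 5: slow=5, fast=3
  step 6: slow=6, fast=5
  step 7: slow=7, fast=7
  slow == fast at node 7: cycle detected

Cycle: yes


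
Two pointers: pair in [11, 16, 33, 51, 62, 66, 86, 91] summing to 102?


lo=0(11)+hi=7(91)=102

Yes: 11+91=102


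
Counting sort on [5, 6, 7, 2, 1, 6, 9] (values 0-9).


Input: [5, 6, 7, 2, 1, 6, 9]
Counts: [0, 1, 1, 0, 0, 1, 2, 1, 0, 1]

Sorted: [1, 2, 5, 6, 6, 7, 9]


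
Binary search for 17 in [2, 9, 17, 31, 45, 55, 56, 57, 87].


Step 1: lo=0, hi=8, mid=4, val=45
Step 2: lo=0, hi=3, mid=1, val=9
Step 3: lo=2, hi=3, mid=2, val=17

Found at index 2


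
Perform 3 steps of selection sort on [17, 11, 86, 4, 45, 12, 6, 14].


Initial: [17, 11, 86, 4, 45, 12, 6, 14]
Step 1: min=4 at 3
  Swap: [4, 11, 86, 17, 45, 12, 6, 14]
Step 2: min=6 at 6
  Swap: [4, 6, 86, 17, 45, 12, 11, 14]
Step 3: min=11 at 6
  Swap: [4, 6, 11, 17, 45, 12, 86, 14]

After 3 steps: [4, 6, 11, 17, 45, 12, 86, 14]


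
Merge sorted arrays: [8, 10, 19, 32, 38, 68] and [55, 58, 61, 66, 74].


Take 8 from A
Take 10 from A
Take 19 from A
Take 32 from A
Take 38 from A
Take 55 from B
Take 58 from B
Take 61 from B
Take 66 from B
Take 68 from A

Merged: [8, 10, 19, 32, 38, 55, 58, 61, 66, 68, 74]


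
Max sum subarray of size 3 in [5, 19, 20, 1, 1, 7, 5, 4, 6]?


[0:3]: 44
[1:4]: 40
[2:5]: 22
[3:6]: 9
[4:7]: 13
[5:8]: 16
[6:9]: 15

Max: 44 at [0:3]


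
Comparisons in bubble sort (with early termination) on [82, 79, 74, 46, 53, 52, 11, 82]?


Algorithm: bubble sort (with early termination)
Input: [82, 79, 74, 46, 53, 52, 11, 82]
Sorted: [11, 46, 52, 53, 74, 79, 82, 82]

28


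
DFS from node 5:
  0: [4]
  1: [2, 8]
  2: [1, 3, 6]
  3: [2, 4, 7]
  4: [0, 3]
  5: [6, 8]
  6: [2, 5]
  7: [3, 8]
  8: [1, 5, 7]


Visit 5, push [8, 6]
Visit 6, push [2]
Visit 2, push [3, 1]
Visit 1, push [8]
Visit 8, push [7]
Visit 7, push [3]
Visit 3, push [4]
Visit 4, push [0]
Visit 0, push []

DFS order: [5, 6, 2, 1, 8, 7, 3, 4, 0]


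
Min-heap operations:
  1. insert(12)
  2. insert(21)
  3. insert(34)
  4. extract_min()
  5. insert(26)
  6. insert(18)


insert(12) -> [12]
insert(21) -> [12, 21]
insert(34) -> [12, 21, 34]
extract_min()->12, [21, 34]
insert(26) -> [21, 34, 26]
insert(18) -> [18, 21, 26, 34]

Final heap: [18, 21, 26, 34]


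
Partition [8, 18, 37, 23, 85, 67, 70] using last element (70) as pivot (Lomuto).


Pivot: 70
  8 <= 70: advance i (no swap)
  18 <= 70: advance i (no swap)
  37 <= 70: advance i (no swap)
  23 <= 70: advance i (no swap)
  67 <= 70: swap -> [8, 18, 37, 23, 67, 85, 70]
Place pivot at 5: [8, 18, 37, 23, 67, 70, 85]

Partitioned: [8, 18, 37, 23, 67, 70, 85]


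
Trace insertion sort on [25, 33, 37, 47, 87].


Initial: [25, 33, 37, 47, 87]
Insert 33: [25, 33, 37, 47, 87]
Insert 37: [25, 33, 37, 47, 87]
Insert 47: [25, 33, 37, 47, 87]
Insert 87: [25, 33, 37, 47, 87]

Sorted: [25, 33, 37, 47, 87]


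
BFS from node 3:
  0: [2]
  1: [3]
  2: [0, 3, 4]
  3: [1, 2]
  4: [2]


Visit 3, enqueue [1, 2]
Visit 1, enqueue []
Visit 2, enqueue [0, 4]
Visit 0, enqueue []
Visit 4, enqueue []

BFS order: [3, 1, 2, 0, 4]


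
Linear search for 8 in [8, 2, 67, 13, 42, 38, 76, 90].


i=0: 8==8 found!

Found at 0, 1 comps


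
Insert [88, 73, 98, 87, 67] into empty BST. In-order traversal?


Insert 88: root
Insert 73: L from 88
Insert 98: R from 88
Insert 87: L from 88 -> R from 73
Insert 67: L from 88 -> L from 73

In-order: [67, 73, 87, 88, 98]


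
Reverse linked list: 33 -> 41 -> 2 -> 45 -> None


Step 1: curr=33, set curr.next=prev(None) | reversed so far: 33
Step 2: curr=41, set curr.next=prev(33) | reversed so far: 41 -> 33
Step 3: curr=2, set curr.next=prev(41) | reversed so far: 2 -> 41 -> 33
Step 4: curr=45, set curr.next=prev(2) | reversed so far: 45 -> 2 -> 41 -> 33

45 -> 2 -> 41 -> 33 -> None


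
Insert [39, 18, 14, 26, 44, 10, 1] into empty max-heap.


Insert 39: [39]
Insert 18: [39, 18]
Insert 14: [39, 18, 14]
Insert 26: [39, 26, 14, 18]
Insert 44: [44, 39, 14, 18, 26]
Insert 10: [44, 39, 14, 18, 26, 10]
Insert 1: [44, 39, 14, 18, 26, 10, 1]

Final heap: [44, 39, 14, 18, 26, 10, 1]


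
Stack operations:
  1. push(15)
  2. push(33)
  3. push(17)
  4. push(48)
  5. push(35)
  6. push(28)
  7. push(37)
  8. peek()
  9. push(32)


push(15) -> [15]
push(33) -> [15, 33]
push(17) -> [15, 33, 17]
push(48) -> [15, 33, 17, 48]
push(35) -> [15, 33, 17, 48, 35]
push(28) -> [15, 33, 17, 48, 35, 28]
push(37) -> [15, 33, 17, 48, 35, 28, 37]
peek()->37
push(32) -> [15, 33, 17, 48, 35, 28, 37, 32]

Final stack: [15, 33, 17, 48, 35, 28, 37, 32]


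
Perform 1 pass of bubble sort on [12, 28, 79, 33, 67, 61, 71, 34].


Initial: [12, 28, 79, 33, 67, 61, 71, 34]
Pass 1: [12, 28, 33, 67, 61, 71, 34, 79] (5 swaps)

After 1 pass: [12, 28, 33, 67, 61, 71, 34, 79]


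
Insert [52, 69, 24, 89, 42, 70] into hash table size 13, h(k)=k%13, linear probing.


Insert 52: h=0 -> slot 0
Insert 69: h=4 -> slot 4
Insert 24: h=11 -> slot 11
Insert 89: h=11, 1 probes -> slot 12
Insert 42: h=3 -> slot 3
Insert 70: h=5 -> slot 5

Table: [52, None, None, 42, 69, 70, None, None, None, None, None, 24, 89]


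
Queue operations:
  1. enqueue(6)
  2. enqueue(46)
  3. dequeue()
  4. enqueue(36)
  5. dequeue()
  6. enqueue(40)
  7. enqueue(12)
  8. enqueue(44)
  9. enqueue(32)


enqueue(6) -> [6]
enqueue(46) -> [6, 46]
dequeue()->6, [46]
enqueue(36) -> [46, 36]
dequeue()->46, [36]
enqueue(40) -> [36, 40]
enqueue(12) -> [36, 40, 12]
enqueue(44) -> [36, 40, 12, 44]
enqueue(32) -> [36, 40, 12, 44, 32]

Final queue: [36, 40, 12, 44, 32]


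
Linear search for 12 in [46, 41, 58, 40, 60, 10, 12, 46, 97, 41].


i=0: 46!=12
i=1: 41!=12
i=2: 58!=12
i=3: 40!=12
i=4: 60!=12
i=5: 10!=12
i=6: 12==12 found!

Found at 6, 7 comps


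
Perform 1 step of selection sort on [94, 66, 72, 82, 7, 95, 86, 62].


Initial: [94, 66, 72, 82, 7, 95, 86, 62]
Step 1: min=7 at 4
  Swap: [7, 66, 72, 82, 94, 95, 86, 62]

After 1 step: [7, 66, 72, 82, 94, 95, 86, 62]


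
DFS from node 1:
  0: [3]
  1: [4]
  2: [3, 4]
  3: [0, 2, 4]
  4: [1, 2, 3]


Visit 1, push [4]
Visit 4, push [3, 2]
Visit 2, push [3]
Visit 3, push [0]
Visit 0, push []

DFS order: [1, 4, 2, 3, 0]


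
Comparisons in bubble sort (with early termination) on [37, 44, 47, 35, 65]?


Algorithm: bubble sort (with early termination)
Input: [37, 44, 47, 35, 65]
Sorted: [35, 37, 44, 47, 65]

10


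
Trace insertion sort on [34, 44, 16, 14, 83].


Initial: [34, 44, 16, 14, 83]
Insert 44: [34, 44, 16, 14, 83]
Insert 16: [16, 34, 44, 14, 83]
Insert 14: [14, 16, 34, 44, 83]
Insert 83: [14, 16, 34, 44, 83]

Sorted: [14, 16, 34, 44, 83]


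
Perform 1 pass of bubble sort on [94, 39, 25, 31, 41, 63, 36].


Initial: [94, 39, 25, 31, 41, 63, 36]
Pass 1: [39, 25, 31, 41, 63, 36, 94] (6 swaps)

After 1 pass: [39, 25, 31, 41, 63, 36, 94]


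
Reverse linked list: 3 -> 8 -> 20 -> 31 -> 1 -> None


Step 1: curr=3, set curr.next=prev(None) | reversed so far: 3
Step 2: curr=8, set curr.next=prev(3) | reversed so far: 8 -> 3
Step 3: curr=20, set curr.next=prev(8) | reversed so far: 20 -> 8 -> 3
Step 4: curr=31, set curr.next=prev(20) | reversed so far: 31 -> 20 -> 8 -> 3
Step 5: curr=1, set curr.next=prev(31) | reversed so far: 1 -> 31 -> 20 -> 8 -> 3

1 -> 31 -> 20 -> 8 -> 3 -> None


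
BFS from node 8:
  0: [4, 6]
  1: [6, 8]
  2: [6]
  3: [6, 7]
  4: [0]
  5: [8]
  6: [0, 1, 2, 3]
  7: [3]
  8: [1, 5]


Visit 8, enqueue [1, 5]
Visit 1, enqueue [6]
Visit 5, enqueue []
Visit 6, enqueue [0, 2, 3]
Visit 0, enqueue [4]
Visit 2, enqueue []
Visit 3, enqueue [7]
Visit 4, enqueue []
Visit 7, enqueue []

BFS order: [8, 1, 5, 6, 0, 2, 3, 4, 7]


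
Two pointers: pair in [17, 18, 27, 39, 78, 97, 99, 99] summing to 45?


lo=0(17)+hi=7(99)=116
lo=0(17)+hi=6(99)=116
lo=0(17)+hi=5(97)=114
lo=0(17)+hi=4(78)=95
lo=0(17)+hi=3(39)=56
lo=0(17)+hi=2(27)=44
lo=1(18)+hi=2(27)=45

Yes: 18+27=45


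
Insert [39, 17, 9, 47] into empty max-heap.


Insert 39: [39]
Insert 17: [39, 17]
Insert 9: [39, 17, 9]
Insert 47: [47, 39, 9, 17]

Final heap: [47, 39, 9, 17]


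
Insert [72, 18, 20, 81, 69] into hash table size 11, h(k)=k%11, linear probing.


Insert 72: h=6 -> slot 6
Insert 18: h=7 -> slot 7
Insert 20: h=9 -> slot 9
Insert 81: h=4 -> slot 4
Insert 69: h=3 -> slot 3

Table: [None, None, None, 69, 81, None, 72, 18, None, 20, None]


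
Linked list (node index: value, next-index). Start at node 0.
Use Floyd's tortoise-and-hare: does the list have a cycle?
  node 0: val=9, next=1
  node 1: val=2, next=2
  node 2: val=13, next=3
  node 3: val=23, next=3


Floyd's tortoise (slow, +1) and hare (fast, +2):
  init: slow=0, fast=0
  step 1: slow=1, fast=2
  step 2: slow=2, fast=3
  step 3: slow=3, fast=3
  slow == fast at node 3: cycle detected

Cycle: yes


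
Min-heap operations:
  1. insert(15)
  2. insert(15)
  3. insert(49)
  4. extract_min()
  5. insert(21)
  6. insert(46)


insert(15) -> [15]
insert(15) -> [15, 15]
insert(49) -> [15, 15, 49]
extract_min()->15, [15, 49]
insert(21) -> [15, 49, 21]
insert(46) -> [15, 46, 21, 49]

Final heap: [15, 46, 21, 49]


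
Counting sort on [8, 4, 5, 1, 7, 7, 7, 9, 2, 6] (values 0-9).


Input: [8, 4, 5, 1, 7, 7, 7, 9, 2, 6]
Counts: [0, 1, 1, 0, 1, 1, 1, 3, 1, 1]

Sorted: [1, 2, 4, 5, 6, 7, 7, 7, 8, 9]


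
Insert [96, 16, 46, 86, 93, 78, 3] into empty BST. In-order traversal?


Insert 96: root
Insert 16: L from 96
Insert 46: L from 96 -> R from 16
Insert 86: L from 96 -> R from 16 -> R from 46
Insert 93: L from 96 -> R from 16 -> R from 46 -> R from 86
Insert 78: L from 96 -> R from 16 -> R from 46 -> L from 86
Insert 3: L from 96 -> L from 16

In-order: [3, 16, 46, 78, 86, 93, 96]


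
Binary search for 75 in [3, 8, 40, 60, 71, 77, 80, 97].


Step 1: lo=0, hi=7, mid=3, val=60
Step 2: lo=4, hi=7, mid=5, val=77
Step 3: lo=4, hi=4, mid=4, val=71

Not found


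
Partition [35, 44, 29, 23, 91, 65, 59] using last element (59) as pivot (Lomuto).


Pivot: 59
  35 <= 59: advance i (no swap)
  44 <= 59: advance i (no swap)
  29 <= 59: advance i (no swap)
  23 <= 59: advance i (no swap)
Place pivot at 4: [35, 44, 29, 23, 59, 65, 91]

Partitioned: [35, 44, 29, 23, 59, 65, 91]


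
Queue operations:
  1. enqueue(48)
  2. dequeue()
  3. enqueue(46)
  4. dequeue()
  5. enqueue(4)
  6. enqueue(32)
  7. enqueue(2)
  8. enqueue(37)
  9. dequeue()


enqueue(48) -> [48]
dequeue()->48, []
enqueue(46) -> [46]
dequeue()->46, []
enqueue(4) -> [4]
enqueue(32) -> [4, 32]
enqueue(2) -> [4, 32, 2]
enqueue(37) -> [4, 32, 2, 37]
dequeue()->4, [32, 2, 37]

Final queue: [32, 2, 37]


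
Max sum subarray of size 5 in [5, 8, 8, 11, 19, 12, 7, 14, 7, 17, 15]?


[0:5]: 51
[1:6]: 58
[2:7]: 57
[3:8]: 63
[4:9]: 59
[5:10]: 57
[6:11]: 60

Max: 63 at [3:8]


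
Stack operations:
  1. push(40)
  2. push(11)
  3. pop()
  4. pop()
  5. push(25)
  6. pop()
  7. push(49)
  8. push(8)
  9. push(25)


push(40) -> [40]
push(11) -> [40, 11]
pop()->11, [40]
pop()->40, []
push(25) -> [25]
pop()->25, []
push(49) -> [49]
push(8) -> [49, 8]
push(25) -> [49, 8, 25]

Final stack: [49, 8, 25]


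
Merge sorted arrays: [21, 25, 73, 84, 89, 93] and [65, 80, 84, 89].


Take 21 from A
Take 25 from A
Take 65 from B
Take 73 from A
Take 80 from B
Take 84 from A
Take 84 from B
Take 89 from A
Take 89 from B

Merged: [21, 25, 65, 73, 80, 84, 84, 89, 89, 93]


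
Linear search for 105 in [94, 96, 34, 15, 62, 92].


i=0: 94!=105
i=1: 96!=105
i=2: 34!=105
i=3: 15!=105
i=4: 62!=105
i=5: 92!=105

Not found, 6 comps


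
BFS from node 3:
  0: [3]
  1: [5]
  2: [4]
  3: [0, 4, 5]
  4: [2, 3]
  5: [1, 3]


Visit 3, enqueue [0, 4, 5]
Visit 0, enqueue []
Visit 4, enqueue [2]
Visit 5, enqueue [1]
Visit 2, enqueue []
Visit 1, enqueue []

BFS order: [3, 0, 4, 5, 2, 1]


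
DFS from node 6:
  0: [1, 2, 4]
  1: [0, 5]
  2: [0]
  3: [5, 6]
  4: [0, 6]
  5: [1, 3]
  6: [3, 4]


Visit 6, push [4, 3]
Visit 3, push [5]
Visit 5, push [1]
Visit 1, push [0]
Visit 0, push [4, 2]
Visit 2, push []
Visit 4, push []

DFS order: [6, 3, 5, 1, 0, 2, 4]


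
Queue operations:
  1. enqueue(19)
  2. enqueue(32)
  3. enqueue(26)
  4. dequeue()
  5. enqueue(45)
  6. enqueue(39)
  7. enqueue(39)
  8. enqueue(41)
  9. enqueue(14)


enqueue(19) -> [19]
enqueue(32) -> [19, 32]
enqueue(26) -> [19, 32, 26]
dequeue()->19, [32, 26]
enqueue(45) -> [32, 26, 45]
enqueue(39) -> [32, 26, 45, 39]
enqueue(39) -> [32, 26, 45, 39, 39]
enqueue(41) -> [32, 26, 45, 39, 39, 41]
enqueue(14) -> [32, 26, 45, 39, 39, 41, 14]

Final queue: [32, 26, 45, 39, 39, 41, 14]


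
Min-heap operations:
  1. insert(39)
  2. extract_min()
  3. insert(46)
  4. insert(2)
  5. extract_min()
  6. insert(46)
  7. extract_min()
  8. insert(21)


insert(39) -> [39]
extract_min()->39, []
insert(46) -> [46]
insert(2) -> [2, 46]
extract_min()->2, [46]
insert(46) -> [46, 46]
extract_min()->46, [46]
insert(21) -> [21, 46]

Final heap: [21, 46]


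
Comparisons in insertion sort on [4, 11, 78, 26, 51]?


Algorithm: insertion sort
Input: [4, 11, 78, 26, 51]
Sorted: [4, 11, 26, 51, 78]

6


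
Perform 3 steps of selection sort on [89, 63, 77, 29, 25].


Initial: [89, 63, 77, 29, 25]
Step 1: min=25 at 4
  Swap: [25, 63, 77, 29, 89]
Step 2: min=29 at 3
  Swap: [25, 29, 77, 63, 89]
Step 3: min=63 at 3
  Swap: [25, 29, 63, 77, 89]

After 3 steps: [25, 29, 63, 77, 89]


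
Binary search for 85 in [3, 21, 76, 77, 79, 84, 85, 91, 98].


Step 1: lo=0, hi=8, mid=4, val=79
Step 2: lo=5, hi=8, mid=6, val=85

Found at index 6


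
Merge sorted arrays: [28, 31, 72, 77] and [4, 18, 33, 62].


Take 4 from B
Take 18 from B
Take 28 from A
Take 31 from A
Take 33 from B
Take 62 from B

Merged: [4, 18, 28, 31, 33, 62, 72, 77]


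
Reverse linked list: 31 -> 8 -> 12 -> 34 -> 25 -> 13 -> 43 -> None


Step 1: curr=31, set curr.next=prev(None) | reversed so far: 31
Step 2: curr=8, set curr.next=prev(31) | reversed so far: 8 -> 31
Step 3: curr=12, set curr.next=prev(8) | reversed so far: 12 -> 8 -> 31
Step 4: curr=34, set curr.next=prev(12) | reversed so far: 34 -> 12 -> 8 -> 31
Step 5: curr=25, set curr.next=prev(34) | reversed so far: 25 -> 34 -> 12 -> 8 -> 31
Step 6: curr=13, set curr.next=prev(25) | reversed so far: 13 -> 25 -> 34 -> 12 -> 8 -> 31
Step 7: curr=43, set curr.next=prev(13) | reversed so far: 43 -> 13 -> 25 -> 34 -> 12 -> 8 -> 31

43 -> 13 -> 25 -> 34 -> 12 -> 8 -> 31 -> None


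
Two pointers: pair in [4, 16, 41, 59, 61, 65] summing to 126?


lo=0(4)+hi=5(65)=69
lo=1(16)+hi=5(65)=81
lo=2(41)+hi=5(65)=106
lo=3(59)+hi=5(65)=124
lo=4(61)+hi=5(65)=126

Yes: 61+65=126


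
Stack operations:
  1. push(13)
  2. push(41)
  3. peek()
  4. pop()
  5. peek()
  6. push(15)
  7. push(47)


push(13) -> [13]
push(41) -> [13, 41]
peek()->41
pop()->41, [13]
peek()->13
push(15) -> [13, 15]
push(47) -> [13, 15, 47]

Final stack: [13, 15, 47]


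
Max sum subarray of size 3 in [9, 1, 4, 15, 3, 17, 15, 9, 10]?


[0:3]: 14
[1:4]: 20
[2:5]: 22
[3:6]: 35
[4:7]: 35
[5:8]: 41
[6:9]: 34

Max: 41 at [5:8]


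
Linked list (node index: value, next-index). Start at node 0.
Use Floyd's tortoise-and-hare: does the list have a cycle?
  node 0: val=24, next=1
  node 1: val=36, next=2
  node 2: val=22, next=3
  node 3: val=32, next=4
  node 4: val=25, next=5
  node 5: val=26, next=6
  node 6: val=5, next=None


Floyd's tortoise (slow, +1) and hare (fast, +2):
  init: slow=0, fast=0
  step 1: slow=1, fast=2
  step 2: slow=2, fast=4
  step 3: slow=3, fast=6
  step 4: fast -> None, no cycle

Cycle: no


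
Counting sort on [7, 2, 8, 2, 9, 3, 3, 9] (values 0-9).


Input: [7, 2, 8, 2, 9, 3, 3, 9]
Counts: [0, 0, 2, 2, 0, 0, 0, 1, 1, 2]

Sorted: [2, 2, 3, 3, 7, 8, 9, 9]


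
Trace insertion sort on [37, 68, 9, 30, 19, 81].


Initial: [37, 68, 9, 30, 19, 81]
Insert 68: [37, 68, 9, 30, 19, 81]
Insert 9: [9, 37, 68, 30, 19, 81]
Insert 30: [9, 30, 37, 68, 19, 81]
Insert 19: [9, 19, 30, 37, 68, 81]
Insert 81: [9, 19, 30, 37, 68, 81]

Sorted: [9, 19, 30, 37, 68, 81]


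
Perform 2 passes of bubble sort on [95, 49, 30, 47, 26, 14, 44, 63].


Initial: [95, 49, 30, 47, 26, 14, 44, 63]
Pass 1: [49, 30, 47, 26, 14, 44, 63, 95] (7 swaps)
Pass 2: [30, 47, 26, 14, 44, 49, 63, 95] (5 swaps)

After 2 passes: [30, 47, 26, 14, 44, 49, 63, 95]


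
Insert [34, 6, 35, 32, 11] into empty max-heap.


Insert 34: [34]
Insert 6: [34, 6]
Insert 35: [35, 6, 34]
Insert 32: [35, 32, 34, 6]
Insert 11: [35, 32, 34, 6, 11]

Final heap: [35, 32, 34, 6, 11]


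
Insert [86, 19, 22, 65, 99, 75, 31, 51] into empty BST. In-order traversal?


Insert 86: root
Insert 19: L from 86
Insert 22: L from 86 -> R from 19
Insert 65: L from 86 -> R from 19 -> R from 22
Insert 99: R from 86
Insert 75: L from 86 -> R from 19 -> R from 22 -> R from 65
Insert 31: L from 86 -> R from 19 -> R from 22 -> L from 65
Insert 51: L from 86 -> R from 19 -> R from 22 -> L from 65 -> R from 31

In-order: [19, 22, 31, 51, 65, 75, 86, 99]


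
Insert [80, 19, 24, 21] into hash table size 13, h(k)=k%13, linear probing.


Insert 80: h=2 -> slot 2
Insert 19: h=6 -> slot 6
Insert 24: h=11 -> slot 11
Insert 21: h=8 -> slot 8

Table: [None, None, 80, None, None, None, 19, None, 21, None, None, 24, None]


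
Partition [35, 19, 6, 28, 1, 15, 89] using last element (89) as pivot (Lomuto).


Pivot: 89
  35 <= 89: advance i (no swap)
  19 <= 89: advance i (no swap)
  6 <= 89: advance i (no swap)
  28 <= 89: advance i (no swap)
  1 <= 89: advance i (no swap)
  15 <= 89: advance i (no swap)
Place pivot at 6: [35, 19, 6, 28, 1, 15, 89]

Partitioned: [35, 19, 6, 28, 1, 15, 89]


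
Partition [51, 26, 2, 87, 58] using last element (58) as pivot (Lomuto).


Pivot: 58
  51 <= 58: advance i (no swap)
  26 <= 58: advance i (no swap)
  2 <= 58: advance i (no swap)
Place pivot at 3: [51, 26, 2, 58, 87]

Partitioned: [51, 26, 2, 58, 87]


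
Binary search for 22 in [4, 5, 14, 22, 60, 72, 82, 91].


Step 1: lo=0, hi=7, mid=3, val=22

Found at index 3


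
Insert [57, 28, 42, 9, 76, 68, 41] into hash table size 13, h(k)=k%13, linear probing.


Insert 57: h=5 -> slot 5
Insert 28: h=2 -> slot 2
Insert 42: h=3 -> slot 3
Insert 9: h=9 -> slot 9
Insert 76: h=11 -> slot 11
Insert 68: h=3, 1 probes -> slot 4
Insert 41: h=2, 4 probes -> slot 6

Table: [None, None, 28, 42, 68, 57, 41, None, None, 9, None, 76, None]


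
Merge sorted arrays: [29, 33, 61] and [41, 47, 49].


Take 29 from A
Take 33 from A
Take 41 from B
Take 47 from B
Take 49 from B

Merged: [29, 33, 41, 47, 49, 61]


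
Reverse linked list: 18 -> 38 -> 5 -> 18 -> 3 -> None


Step 1: curr=18, set curr.next=prev(None) | reversed so far: 18
Step 2: curr=38, set curr.next=prev(18) | reversed so far: 38 -> 18
Step 3: curr=5, set curr.next=prev(38) | reversed so far: 5 -> 38 -> 18
Step 4: curr=18, set curr.next=prev(5) | reversed so far: 18 -> 5 -> 38 -> 18
Step 5: curr=3, set curr.next=prev(18) | reversed so far: 3 -> 18 -> 5 -> 38 -> 18

3 -> 18 -> 5 -> 38 -> 18 -> None


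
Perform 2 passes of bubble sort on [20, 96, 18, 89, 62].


Initial: [20, 96, 18, 89, 62]
Pass 1: [20, 18, 89, 62, 96] (3 swaps)
Pass 2: [18, 20, 62, 89, 96] (2 swaps)

After 2 passes: [18, 20, 62, 89, 96]


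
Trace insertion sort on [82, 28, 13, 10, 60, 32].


Initial: [82, 28, 13, 10, 60, 32]
Insert 28: [28, 82, 13, 10, 60, 32]
Insert 13: [13, 28, 82, 10, 60, 32]
Insert 10: [10, 13, 28, 82, 60, 32]
Insert 60: [10, 13, 28, 60, 82, 32]
Insert 32: [10, 13, 28, 32, 60, 82]

Sorted: [10, 13, 28, 32, 60, 82]


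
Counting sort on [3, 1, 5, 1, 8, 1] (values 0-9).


Input: [3, 1, 5, 1, 8, 1]
Counts: [0, 3, 0, 1, 0, 1, 0, 0, 1, 0]

Sorted: [1, 1, 1, 3, 5, 8]


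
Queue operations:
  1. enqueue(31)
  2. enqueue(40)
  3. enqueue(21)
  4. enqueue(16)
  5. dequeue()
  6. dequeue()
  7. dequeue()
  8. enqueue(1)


enqueue(31) -> [31]
enqueue(40) -> [31, 40]
enqueue(21) -> [31, 40, 21]
enqueue(16) -> [31, 40, 21, 16]
dequeue()->31, [40, 21, 16]
dequeue()->40, [21, 16]
dequeue()->21, [16]
enqueue(1) -> [16, 1]

Final queue: [16, 1]
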